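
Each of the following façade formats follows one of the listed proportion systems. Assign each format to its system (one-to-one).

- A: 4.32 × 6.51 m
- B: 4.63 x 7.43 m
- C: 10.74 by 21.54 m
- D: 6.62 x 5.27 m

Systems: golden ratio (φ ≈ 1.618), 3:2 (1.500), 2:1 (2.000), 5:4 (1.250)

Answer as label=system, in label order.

A=3:2, B=golden ratio, C=2:1, D=5:4

Ratios: A ≈ 1.507; B ≈ 1.605; C ≈ 2.006; D ≈ 1.256.
Targets: golden ratio ≈ 1.618; 3:2 ≈ 1.500; 2:1 ≈ 2.000; 5:4 ≈ 1.250.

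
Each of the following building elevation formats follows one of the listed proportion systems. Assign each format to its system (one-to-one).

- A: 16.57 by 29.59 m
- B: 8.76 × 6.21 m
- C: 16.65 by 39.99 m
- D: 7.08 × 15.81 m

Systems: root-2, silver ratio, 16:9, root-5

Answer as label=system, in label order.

A=16:9, B=root-2, C=silver ratio, D=root-5

Ratios: A ≈ 1.786; B ≈ 1.411; C ≈ 2.402; D ≈ 2.233.
Targets: root-2 ≈ 1.414; silver ratio ≈ 2.414; 16:9 ≈ 1.778; root-5 ≈ 2.236.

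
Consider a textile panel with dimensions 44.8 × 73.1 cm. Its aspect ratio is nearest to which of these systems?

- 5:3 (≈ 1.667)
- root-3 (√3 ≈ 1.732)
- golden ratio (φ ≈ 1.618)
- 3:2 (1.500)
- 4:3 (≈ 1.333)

73.1/44.8 ≈ 1.632. Nearest candidates are golden ratio (1.618, off by 0.014) and 5:3 (1.667, off by 0.035).

golden ratio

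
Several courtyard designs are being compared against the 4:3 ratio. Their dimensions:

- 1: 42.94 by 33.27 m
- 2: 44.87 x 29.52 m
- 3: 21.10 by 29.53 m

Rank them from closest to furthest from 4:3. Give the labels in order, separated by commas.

1, 3, 2

1: 42.94/33.27 ≈ 1.291 → |1.291 − 1.333| = 0.042
2: 44.87/29.52 ≈ 1.520 → |1.520 − 1.333| = 0.187
3: 29.53/21.10 ≈ 1.400 → |1.400 − 1.333| = 0.067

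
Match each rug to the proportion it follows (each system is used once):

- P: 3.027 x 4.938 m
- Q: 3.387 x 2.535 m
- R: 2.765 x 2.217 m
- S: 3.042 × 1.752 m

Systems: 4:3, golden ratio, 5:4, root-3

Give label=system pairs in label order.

P = 4.938/3.027 ≈ 1.631 → golden ratio (1.618)
Q = 3.387/2.535 ≈ 1.336 → 4:3 (1.333)
R = 2.765/2.217 ≈ 1.247 → 5:4 (1.250)
S = 3.042/1.752 ≈ 1.736 → root-3 (1.732)

P=golden ratio, Q=4:3, R=5:4, S=root-3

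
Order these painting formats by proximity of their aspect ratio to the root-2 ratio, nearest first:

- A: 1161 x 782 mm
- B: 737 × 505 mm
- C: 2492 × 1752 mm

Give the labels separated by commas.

Ratios: A = 1161 / 782 ≈ 1.485; B = 737 / 505 ≈ 1.459; C = 2492 / 1752 ≈ 1.422.
|Δ from 1.414|: A 0.071; B 0.045; C 0.008.

C, B, A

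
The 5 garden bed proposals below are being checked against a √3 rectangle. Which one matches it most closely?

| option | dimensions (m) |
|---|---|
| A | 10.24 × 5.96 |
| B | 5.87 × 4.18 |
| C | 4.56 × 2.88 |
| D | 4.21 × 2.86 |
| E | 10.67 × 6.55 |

A

Ratios (long/short): A ≈ 1.718; B ≈ 1.404; C ≈ 1.583; D ≈ 1.472; E ≈ 1.629.
root-3 ≈ 1.732; option A is nearest (Δ 0.014).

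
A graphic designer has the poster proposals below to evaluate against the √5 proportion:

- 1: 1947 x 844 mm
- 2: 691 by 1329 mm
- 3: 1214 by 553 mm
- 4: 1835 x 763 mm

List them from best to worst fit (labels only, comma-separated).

Ratios: 1 = 1947 / 844 ≈ 2.307; 2 = 1329 / 691 ≈ 1.923; 3 = 1214 / 553 ≈ 2.195; 4 = 1835 / 763 ≈ 2.405.
|Δ from 2.236|: 1 0.071; 2 0.313; 3 0.041; 4 0.169.

3, 1, 4, 2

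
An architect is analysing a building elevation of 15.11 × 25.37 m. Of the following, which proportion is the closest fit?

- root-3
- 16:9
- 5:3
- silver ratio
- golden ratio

5:3

25.37/15.11 ≈ 1.679. Nearest candidates are 5:3 (1.667, off by 0.012) and root-3 (1.732, off by 0.053).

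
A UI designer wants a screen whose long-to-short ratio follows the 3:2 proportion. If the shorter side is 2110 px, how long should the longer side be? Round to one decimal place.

3165.0 px

3:2 = 1.50000.
Longer side = 2110 × 1.50000 ≈ 3165.000 → 3165.0 px.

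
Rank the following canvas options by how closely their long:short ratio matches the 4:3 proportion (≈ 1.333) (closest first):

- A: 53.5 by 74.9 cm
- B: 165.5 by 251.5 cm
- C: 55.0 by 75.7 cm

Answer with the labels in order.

Ratios: A = 74.9 / 53.5 ≈ 1.400; B = 251.5 / 165.5 ≈ 1.520; C = 75.7 / 55.0 ≈ 1.376.
|Δ from 1.333|: A 0.067; B 0.187; C 0.043.

C, A, B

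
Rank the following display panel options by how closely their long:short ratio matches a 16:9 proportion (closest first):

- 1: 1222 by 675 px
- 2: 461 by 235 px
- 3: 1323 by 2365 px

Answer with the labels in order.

1: 1222/675 ≈ 1.810 → |1.810 − 1.778| = 0.032
2: 461/235 ≈ 1.962 → |1.962 − 1.778| = 0.184
3: 2365/1323 ≈ 1.788 → |1.788 − 1.778| = 0.010

3, 1, 2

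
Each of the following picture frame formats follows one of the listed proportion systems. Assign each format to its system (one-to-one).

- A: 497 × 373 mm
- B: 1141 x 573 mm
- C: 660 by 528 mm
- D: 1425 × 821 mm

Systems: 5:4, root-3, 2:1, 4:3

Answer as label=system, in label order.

A=4:3, B=2:1, C=5:4, D=root-3

A = 497/373 ≈ 1.332 → 4:3 (1.333)
B = 1141/573 ≈ 1.991 → 2:1 (2.000)
C = 660/528 ≈ 1.250 → 5:4 (1.250)
D = 1425/821 ≈ 1.736 → root-3 (1.732)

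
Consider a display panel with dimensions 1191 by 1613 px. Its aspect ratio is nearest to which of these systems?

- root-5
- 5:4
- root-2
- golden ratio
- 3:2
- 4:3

1613/1191 ≈ 1.354. Nearest candidates are 4:3 (1.333, off by 0.021) and root-2 (1.414, off by 0.060).

4:3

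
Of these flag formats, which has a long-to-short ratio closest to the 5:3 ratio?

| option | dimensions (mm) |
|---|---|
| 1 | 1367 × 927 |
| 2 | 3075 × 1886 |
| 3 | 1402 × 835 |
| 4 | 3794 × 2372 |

3

Target 5:3 ≈ 1.667.
1: 1.475 (Δ0.192)  2: 1.630 (Δ0.037)  3: 1.679 (Δ0.012)  4: 1.599 (Δ0.068)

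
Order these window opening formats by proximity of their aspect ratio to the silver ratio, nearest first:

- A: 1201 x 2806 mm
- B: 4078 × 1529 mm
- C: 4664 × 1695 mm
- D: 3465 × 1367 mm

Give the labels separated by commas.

Ratios: A = 2806 / 1201 ≈ 2.336; B = 4078 / 1529 ≈ 2.667; C = 4664 / 1695 ≈ 2.752; D = 3465 / 1367 ≈ 2.535.
|Δ from 2.414|: A 0.078; B 0.253; C 0.338; D 0.121.

A, D, B, C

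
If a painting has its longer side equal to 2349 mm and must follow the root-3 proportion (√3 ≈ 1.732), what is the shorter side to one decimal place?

root-3 ≈ 1.73205.
Shorter side = 2349 ÷ 1.73205 ≈ 1356.196 → 1356.2 mm.

1356.2 mm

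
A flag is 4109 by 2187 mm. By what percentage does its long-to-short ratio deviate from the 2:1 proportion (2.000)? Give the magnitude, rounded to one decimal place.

6.1%

Ratio = 4109 / 2187 ≈ 1.8788.
Ideal 2:1 = 2.0000. |1.8788 − 2.0000| / 2.0000 ≈ 6.06% → 6.1%.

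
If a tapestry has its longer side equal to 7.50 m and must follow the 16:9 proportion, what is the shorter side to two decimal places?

16:9 ≈ 1.77778.
Shorter side = 7.50 ÷ 1.77778 ≈ 4.2187 → 4.22 m.

4.22 m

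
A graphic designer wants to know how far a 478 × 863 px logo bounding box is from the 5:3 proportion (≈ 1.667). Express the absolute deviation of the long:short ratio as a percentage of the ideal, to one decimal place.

Ratio = 863 / 478 ≈ 1.8054.
Ideal 5:3 ≈ 1.6667. |1.8054 − 1.6667| / 1.6667 ≈ 8.32% → 8.3%.

8.3%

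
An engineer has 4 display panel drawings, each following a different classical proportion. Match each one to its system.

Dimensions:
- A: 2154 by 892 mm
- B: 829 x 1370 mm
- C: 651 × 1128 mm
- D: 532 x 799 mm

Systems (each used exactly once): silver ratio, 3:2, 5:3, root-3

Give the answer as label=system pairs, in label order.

A=silver ratio, B=5:3, C=root-3, D=3:2

Ratios: A ≈ 2.415; B ≈ 1.653; C ≈ 1.733; D ≈ 1.502.
Targets: silver ratio ≈ 2.414; 3:2 ≈ 1.500; 5:3 ≈ 1.667; root-3 ≈ 1.732.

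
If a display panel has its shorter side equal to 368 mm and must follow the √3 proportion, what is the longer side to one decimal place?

637.4 mm

root-3 ≈ 1.73205.
Longer side = 368 × 1.73205 ≈ 637.394 → 637.4 mm.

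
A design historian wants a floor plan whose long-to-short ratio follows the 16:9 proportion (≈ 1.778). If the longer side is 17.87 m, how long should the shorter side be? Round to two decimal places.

16:9 ≈ 1.77778.
Shorter side = 17.87 ÷ 1.77778 ≈ 10.0519 → 10.05 m.

10.05 m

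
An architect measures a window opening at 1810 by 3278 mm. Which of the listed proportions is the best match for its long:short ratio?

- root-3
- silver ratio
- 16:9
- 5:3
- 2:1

Ratio = 3278 / 1810 ≈ 1.811.
Distances: root-3 1.732 (Δ 0.079); silver ratio 2.414 (Δ 0.603); 16:9 1.778 (Δ 0.033); 5:3 1.667 (Δ 0.144); 2:1 2.000 (Δ 0.189).

16:9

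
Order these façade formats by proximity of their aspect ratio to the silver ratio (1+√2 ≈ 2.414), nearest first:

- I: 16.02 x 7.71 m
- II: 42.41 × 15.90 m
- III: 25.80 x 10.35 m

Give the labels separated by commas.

Ratios: I = 16.02 / 7.71 ≈ 2.078; II = 42.41 / 15.90 ≈ 2.667; III = 25.80 / 10.35 ≈ 2.493.
|Δ from 2.414|: I 0.336; II 0.253; III 0.079.

III, II, I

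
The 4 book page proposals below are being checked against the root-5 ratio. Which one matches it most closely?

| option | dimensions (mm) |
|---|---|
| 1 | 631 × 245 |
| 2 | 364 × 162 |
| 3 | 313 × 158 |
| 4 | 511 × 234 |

2

Target root-5 ≈ 2.236.
1: 2.576 (Δ0.340)  2: 2.247 (Δ0.011)  3: 1.981 (Δ0.255)  4: 2.184 (Δ0.052)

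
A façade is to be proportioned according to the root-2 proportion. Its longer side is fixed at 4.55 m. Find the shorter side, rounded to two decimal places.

root-2 ≈ 1.41421.
Shorter side = 4.55 ÷ 1.41421 ≈ 3.2173 → 3.22 m.

3.22 m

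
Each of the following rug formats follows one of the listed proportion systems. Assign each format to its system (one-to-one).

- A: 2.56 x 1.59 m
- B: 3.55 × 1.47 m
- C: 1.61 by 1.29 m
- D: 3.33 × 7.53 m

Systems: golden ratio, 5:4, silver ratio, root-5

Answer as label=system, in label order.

A = 2.56/1.59 ≈ 1.610 → golden ratio (1.618)
B = 3.55/1.47 ≈ 2.415 → silver ratio (2.414)
C = 1.61/1.29 ≈ 1.248 → 5:4 (1.250)
D = 7.53/3.33 ≈ 2.261 → root-5 (2.236)

A=golden ratio, B=silver ratio, C=5:4, D=root-5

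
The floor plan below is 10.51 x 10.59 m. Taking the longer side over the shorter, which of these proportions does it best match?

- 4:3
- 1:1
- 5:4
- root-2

Ratio = 10.59 / 10.51 ≈ 1.008.
Distances: 4:3 1.333 (Δ 0.325); 1:1 1.000 (Δ 0.008); 5:4 1.250 (Δ 0.242); root-2 1.414 (Δ 0.406).

1:1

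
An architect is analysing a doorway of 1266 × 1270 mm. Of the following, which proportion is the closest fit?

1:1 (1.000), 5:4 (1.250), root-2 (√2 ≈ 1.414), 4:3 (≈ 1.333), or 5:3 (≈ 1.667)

Ratio = 1270 / 1266 ≈ 1.003.
Distances: 1:1 1.000 (Δ 0.003); 5:4 1.250 (Δ 0.247); root-2 1.414 (Δ 0.411); 4:3 1.333 (Δ 0.330); 5:3 1.667 (Δ 0.664).

1:1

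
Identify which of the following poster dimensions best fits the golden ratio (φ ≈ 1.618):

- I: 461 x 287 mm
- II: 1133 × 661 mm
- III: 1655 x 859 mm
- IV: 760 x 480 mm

I

Ratios (long/short): I ≈ 1.606; II ≈ 1.714; III ≈ 1.927; IV ≈ 1.583.
golden ratio ≈ 1.618; option I is nearest (Δ 0.012).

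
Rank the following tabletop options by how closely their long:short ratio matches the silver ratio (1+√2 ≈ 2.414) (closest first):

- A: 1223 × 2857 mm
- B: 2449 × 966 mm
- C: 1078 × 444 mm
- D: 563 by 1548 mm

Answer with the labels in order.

Ratios: A = 2857 / 1223 ≈ 2.336; B = 2449 / 966 ≈ 2.535; C = 1078 / 444 ≈ 2.428; D = 1548 / 563 ≈ 2.750.
|Δ from 2.414|: A 0.078; B 0.121; C 0.014; D 0.336.

C, A, B, D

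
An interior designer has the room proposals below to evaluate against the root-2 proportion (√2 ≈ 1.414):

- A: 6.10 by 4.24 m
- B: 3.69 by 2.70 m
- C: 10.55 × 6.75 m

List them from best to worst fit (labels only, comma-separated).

A, B, C

Ratios: A = 6.10 / 4.24 ≈ 1.439; B = 3.69 / 2.70 ≈ 1.367; C = 10.55 / 6.75 ≈ 1.563.
|Δ from 1.414|: A 0.025; B 0.047; C 0.149.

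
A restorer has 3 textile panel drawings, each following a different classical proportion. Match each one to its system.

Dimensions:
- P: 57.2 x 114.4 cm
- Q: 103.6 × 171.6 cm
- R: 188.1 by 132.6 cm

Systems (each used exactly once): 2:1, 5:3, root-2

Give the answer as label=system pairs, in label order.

Ratios: P ≈ 2.000; Q ≈ 1.656; R ≈ 1.419.
Targets: 2:1 ≈ 2.000; 5:3 ≈ 1.667; root-2 ≈ 1.414.

P=2:1, Q=5:3, R=root-2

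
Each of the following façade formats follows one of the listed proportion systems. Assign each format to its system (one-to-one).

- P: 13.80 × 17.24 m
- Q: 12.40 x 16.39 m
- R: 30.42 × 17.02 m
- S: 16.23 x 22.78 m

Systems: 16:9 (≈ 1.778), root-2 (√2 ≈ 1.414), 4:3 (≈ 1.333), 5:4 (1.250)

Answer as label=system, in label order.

P=5:4, Q=4:3, R=16:9, S=root-2

Ratios: P ≈ 1.249; Q ≈ 1.322; R ≈ 1.787; S ≈ 1.404.
Targets: 16:9 ≈ 1.778; root-2 ≈ 1.414; 4:3 ≈ 1.333; 5:4 ≈ 1.250.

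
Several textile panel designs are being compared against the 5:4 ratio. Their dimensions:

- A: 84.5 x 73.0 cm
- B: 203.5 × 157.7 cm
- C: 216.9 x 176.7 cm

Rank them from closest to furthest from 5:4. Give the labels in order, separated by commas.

C, B, A

A: 84.5/73.0 ≈ 1.158 → |1.158 − 1.250| = 0.092
B: 203.5/157.7 ≈ 1.290 → |1.290 − 1.250| = 0.040
C: 216.9/176.7 ≈ 1.228 → |1.228 − 1.250| = 0.022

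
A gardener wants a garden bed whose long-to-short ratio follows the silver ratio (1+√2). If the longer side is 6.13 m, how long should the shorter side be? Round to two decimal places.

2.54 m

silver ratio ≈ 2.41421.
Shorter side = 6.13 ÷ 2.41421 ≈ 2.5391 → 2.54 m.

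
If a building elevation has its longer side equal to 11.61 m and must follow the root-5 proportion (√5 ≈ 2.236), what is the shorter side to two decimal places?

root-5 ≈ 2.23607.
Shorter side = 11.61 ÷ 2.23607 ≈ 5.1921 → 5.19 m.

5.19 m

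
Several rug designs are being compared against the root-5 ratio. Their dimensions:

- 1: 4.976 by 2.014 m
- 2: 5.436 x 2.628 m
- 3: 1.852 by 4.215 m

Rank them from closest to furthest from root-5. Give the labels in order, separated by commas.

1: 4.976/2.014 ≈ 2.471 → |2.471 − 2.236| = 0.235
2: 5.436/2.628 ≈ 2.068 → |2.068 − 2.236| = 0.168
3: 4.215/1.852 ≈ 2.276 → |2.276 − 2.236| = 0.040

3, 2, 1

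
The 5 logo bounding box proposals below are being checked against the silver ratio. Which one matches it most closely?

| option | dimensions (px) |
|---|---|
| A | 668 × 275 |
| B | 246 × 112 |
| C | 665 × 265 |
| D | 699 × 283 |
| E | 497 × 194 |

Target silver ratio ≈ 2.414.
A: 2.429 (Δ0.015)  B: 2.196 (Δ0.218)  C: 2.509 (Δ0.095)  D: 2.470 (Δ0.056)  E: 2.562 (Δ0.148)

A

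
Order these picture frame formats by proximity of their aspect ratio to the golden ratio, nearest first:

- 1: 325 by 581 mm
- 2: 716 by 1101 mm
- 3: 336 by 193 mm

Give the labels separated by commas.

2, 3, 1

Ratios: 1 = 581 / 325 ≈ 1.788; 2 = 1101 / 716 ≈ 1.538; 3 = 336 / 193 ≈ 1.741.
|Δ from 1.618|: 1 0.170; 2 0.080; 3 0.123.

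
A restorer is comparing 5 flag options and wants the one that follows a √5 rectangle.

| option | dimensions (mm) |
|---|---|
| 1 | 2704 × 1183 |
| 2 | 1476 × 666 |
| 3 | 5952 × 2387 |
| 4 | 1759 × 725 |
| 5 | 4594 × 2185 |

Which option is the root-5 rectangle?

Ratios (long/short): 1 ≈ 2.286; 2 ≈ 2.216; 3 ≈ 2.494; 4 ≈ 2.426; 5 ≈ 2.103.
root-5 ≈ 2.236; option 2 is nearest (Δ 0.020).

2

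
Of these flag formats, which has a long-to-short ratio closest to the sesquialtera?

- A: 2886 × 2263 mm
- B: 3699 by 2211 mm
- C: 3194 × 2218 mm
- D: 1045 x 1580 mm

Ratios (long/short): A ≈ 1.275; B ≈ 1.673; C ≈ 1.440; D ≈ 1.512.
3:2 ≈ 1.500; option D is nearest (Δ 0.012).

D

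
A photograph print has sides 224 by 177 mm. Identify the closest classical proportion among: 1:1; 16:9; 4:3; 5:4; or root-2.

Ratio = 224 / 177 ≈ 1.266.
Distances: 1:1 1.000 (Δ 0.266); 16:9 1.778 (Δ 0.512); 4:3 1.333 (Δ 0.067); 5:4 1.250 (Δ 0.016); root-2 1.414 (Δ 0.148).

5:4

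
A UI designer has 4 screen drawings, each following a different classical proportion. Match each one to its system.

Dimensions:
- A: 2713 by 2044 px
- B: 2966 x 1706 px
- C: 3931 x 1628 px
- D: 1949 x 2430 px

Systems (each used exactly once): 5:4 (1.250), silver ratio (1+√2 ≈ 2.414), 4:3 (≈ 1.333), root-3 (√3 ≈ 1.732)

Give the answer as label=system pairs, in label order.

Ratios: A ≈ 1.327; B ≈ 1.739; C ≈ 2.415; D ≈ 1.247.
Targets: 5:4 ≈ 1.250; silver ratio ≈ 2.414; 4:3 ≈ 1.333; root-3 ≈ 1.732.

A=4:3, B=root-3, C=silver ratio, D=5:4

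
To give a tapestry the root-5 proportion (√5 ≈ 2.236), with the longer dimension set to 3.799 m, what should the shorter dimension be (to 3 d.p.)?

root-5 ≈ 2.23607.
Shorter side = 3.799 ÷ 2.23607 ≈ 1.69896 → 1.699 m.

1.699 m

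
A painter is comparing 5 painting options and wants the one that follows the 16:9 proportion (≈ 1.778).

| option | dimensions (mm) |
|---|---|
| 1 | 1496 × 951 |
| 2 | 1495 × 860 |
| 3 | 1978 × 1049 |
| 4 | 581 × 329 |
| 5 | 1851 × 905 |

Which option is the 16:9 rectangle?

Ratios (long/short): 1 ≈ 1.573; 2 ≈ 1.738; 3 ≈ 1.886; 4 ≈ 1.766; 5 ≈ 2.045.
16:9 ≈ 1.778; option 4 is nearest (Δ 0.012).

4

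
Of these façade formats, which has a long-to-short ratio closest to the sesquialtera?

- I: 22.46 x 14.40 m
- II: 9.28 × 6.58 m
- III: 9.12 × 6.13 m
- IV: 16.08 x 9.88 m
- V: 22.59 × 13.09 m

III

Target 3:2 ≈ 1.500.
I: 1.560 (Δ0.060)  II: 1.410 (Δ0.090)  III: 1.488 (Δ0.012)  IV: 1.628 (Δ0.128)  V: 1.726 (Δ0.226)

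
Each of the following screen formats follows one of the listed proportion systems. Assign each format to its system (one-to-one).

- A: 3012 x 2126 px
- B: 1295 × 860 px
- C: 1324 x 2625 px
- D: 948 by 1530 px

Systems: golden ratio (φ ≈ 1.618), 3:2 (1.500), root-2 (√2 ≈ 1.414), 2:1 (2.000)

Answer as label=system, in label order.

A=root-2, B=3:2, C=2:1, D=golden ratio

A = 3012/2126 ≈ 1.417 → root-2 (1.414)
B = 1295/860 ≈ 1.506 → 3:2 (1.500)
C = 2625/1324 ≈ 1.983 → 2:1 (2.000)
D = 1530/948 ≈ 1.614 → golden ratio (1.618)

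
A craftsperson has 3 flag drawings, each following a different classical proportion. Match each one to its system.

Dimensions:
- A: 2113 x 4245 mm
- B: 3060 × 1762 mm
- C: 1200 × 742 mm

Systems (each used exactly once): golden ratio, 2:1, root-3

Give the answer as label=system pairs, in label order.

A=2:1, B=root-3, C=golden ratio

A = 4245/2113 ≈ 2.009 → 2:1 (2.000)
B = 3060/1762 ≈ 1.737 → root-3 (1.732)
C = 1200/742 ≈ 1.617 → golden ratio (1.618)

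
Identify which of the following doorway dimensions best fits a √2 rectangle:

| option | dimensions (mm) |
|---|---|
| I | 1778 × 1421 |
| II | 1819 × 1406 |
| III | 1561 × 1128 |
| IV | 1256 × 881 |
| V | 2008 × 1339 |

Ratios (long/short): I ≈ 1.251; II ≈ 1.294; III ≈ 1.384; IV ≈ 1.426; V ≈ 1.500.
root-2 ≈ 1.414; option IV is nearest (Δ 0.012).

IV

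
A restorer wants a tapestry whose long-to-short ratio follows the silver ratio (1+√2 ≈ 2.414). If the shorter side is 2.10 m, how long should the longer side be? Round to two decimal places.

5.07 m

silver ratio ≈ 2.41421.
Longer side = 2.10 × 2.41421 ≈ 5.0698 → 5.07 m.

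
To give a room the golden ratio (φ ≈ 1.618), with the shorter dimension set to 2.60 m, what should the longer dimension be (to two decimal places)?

golden ratio ≈ 1.61803.
Longer side = 2.60 × 1.61803 ≈ 4.2069 → 4.21 m.

4.21 m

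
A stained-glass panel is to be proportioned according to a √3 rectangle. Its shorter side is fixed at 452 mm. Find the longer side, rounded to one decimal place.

root-3 ≈ 1.73205.
Longer side = 452 × 1.73205 ≈ 782.887 → 782.9 mm.

782.9 mm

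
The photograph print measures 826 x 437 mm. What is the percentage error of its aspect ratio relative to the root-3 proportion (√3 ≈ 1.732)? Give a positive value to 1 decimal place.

Ratio = 826 / 437 ≈ 1.8902.
Ideal root-3 ≈ 1.7321. |1.8902 − 1.7321| / 1.7321 ≈ 9.13% → 9.1%.

9.1%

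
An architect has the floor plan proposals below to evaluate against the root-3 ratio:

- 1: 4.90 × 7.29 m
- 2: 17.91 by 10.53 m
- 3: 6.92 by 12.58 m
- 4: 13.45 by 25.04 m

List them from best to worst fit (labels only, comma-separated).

2, 3, 4, 1

Ratios: 1 = 7.29 / 4.90 ≈ 1.488; 2 = 17.91 / 10.53 ≈ 1.701; 3 = 12.58 / 6.92 ≈ 1.818; 4 = 25.04 / 13.45 ≈ 1.862.
|Δ from 1.732|: 1 0.244; 2 0.031; 3 0.086; 4 0.130.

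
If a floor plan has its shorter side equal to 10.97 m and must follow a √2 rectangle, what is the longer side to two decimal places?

root-2 ≈ 1.41421.
Longer side = 10.97 × 1.41421 ≈ 15.5139 → 15.51 m.

15.51 m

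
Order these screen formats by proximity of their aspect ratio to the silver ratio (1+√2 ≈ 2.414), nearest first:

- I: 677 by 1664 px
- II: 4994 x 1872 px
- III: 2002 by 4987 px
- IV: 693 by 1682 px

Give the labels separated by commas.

I: 1664/677 ≈ 2.458 → |2.458 − 2.414| = 0.044
II: 4994/1872 ≈ 2.668 → |2.668 − 2.414| = 0.254
III: 4987/2002 ≈ 2.491 → |2.491 − 2.414| = 0.077
IV: 1682/693 ≈ 2.427 → |2.427 − 2.414| = 0.013

IV, I, III, II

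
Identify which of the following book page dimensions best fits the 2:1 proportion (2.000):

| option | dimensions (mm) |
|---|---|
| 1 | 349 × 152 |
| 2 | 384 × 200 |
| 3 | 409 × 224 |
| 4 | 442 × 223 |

4

Target 2:1 ≈ 2.000.
1: 2.296 (Δ0.296)  2: 1.920 (Δ0.080)  3: 1.826 (Δ0.174)  4: 1.982 (Δ0.018)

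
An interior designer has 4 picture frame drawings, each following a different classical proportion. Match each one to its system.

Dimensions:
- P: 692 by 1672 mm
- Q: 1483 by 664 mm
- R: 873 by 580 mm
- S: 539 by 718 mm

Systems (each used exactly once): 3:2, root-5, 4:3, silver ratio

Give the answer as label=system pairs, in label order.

P=silver ratio, Q=root-5, R=3:2, S=4:3

P = 1672/692 ≈ 2.416 → silver ratio (2.414)
Q = 1483/664 ≈ 2.233 → root-5 (2.236)
R = 873/580 ≈ 1.505 → 3:2 (1.500)
S = 718/539 ≈ 1.332 → 4:3 (1.333)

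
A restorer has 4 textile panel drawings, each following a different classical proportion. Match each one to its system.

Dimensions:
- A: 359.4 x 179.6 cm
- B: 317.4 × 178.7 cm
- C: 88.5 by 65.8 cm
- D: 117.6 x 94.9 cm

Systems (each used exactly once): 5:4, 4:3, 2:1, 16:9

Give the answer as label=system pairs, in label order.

A=2:1, B=16:9, C=4:3, D=5:4

Ratios: A ≈ 2.001; B ≈ 1.776; C ≈ 1.345; D ≈ 1.239.
Targets: 5:4 ≈ 1.250; 4:3 ≈ 1.333; 2:1 ≈ 2.000; 16:9 ≈ 1.778.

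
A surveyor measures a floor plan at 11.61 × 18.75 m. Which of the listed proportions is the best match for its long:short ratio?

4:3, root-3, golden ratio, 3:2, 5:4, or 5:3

golden ratio

18.75/11.61 ≈ 1.615. Nearest candidates are golden ratio (1.618, off by 0.003) and 5:3 (1.667, off by 0.052).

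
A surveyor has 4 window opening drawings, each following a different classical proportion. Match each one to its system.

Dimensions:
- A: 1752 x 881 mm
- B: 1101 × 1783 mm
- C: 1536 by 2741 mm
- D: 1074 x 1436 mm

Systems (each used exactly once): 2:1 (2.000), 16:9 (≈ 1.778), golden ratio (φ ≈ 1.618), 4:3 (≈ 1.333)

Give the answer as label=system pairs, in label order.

A = 1752/881 ≈ 1.989 → 2:1 (2.000)
B = 1783/1101 ≈ 1.619 → golden ratio (1.618)
C = 2741/1536 ≈ 1.785 → 16:9 (1.778)
D = 1436/1074 ≈ 1.337 → 4:3 (1.333)

A=2:1, B=golden ratio, C=16:9, D=4:3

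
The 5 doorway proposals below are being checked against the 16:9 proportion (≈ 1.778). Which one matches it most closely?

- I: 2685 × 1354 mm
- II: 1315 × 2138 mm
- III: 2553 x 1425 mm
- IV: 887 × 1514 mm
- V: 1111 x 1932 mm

III

Ratios (long/short): I ≈ 1.983; II ≈ 1.626; III ≈ 1.792; IV ≈ 1.707; V ≈ 1.739.
16:9 ≈ 1.778; option III is nearest (Δ 0.014).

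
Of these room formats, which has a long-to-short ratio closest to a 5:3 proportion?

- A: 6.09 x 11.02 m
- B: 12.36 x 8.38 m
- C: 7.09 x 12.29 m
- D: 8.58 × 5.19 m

D

Target 5:3 ≈ 1.667.
A: 1.810 (Δ0.143)  B: 1.475 (Δ0.192)  C: 1.733 (Δ0.066)  D: 1.653 (Δ0.014)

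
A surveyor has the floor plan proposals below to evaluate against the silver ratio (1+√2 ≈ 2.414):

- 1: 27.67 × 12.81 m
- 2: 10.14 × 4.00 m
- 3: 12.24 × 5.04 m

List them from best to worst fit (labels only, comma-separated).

3, 2, 1

1: 27.67/12.81 ≈ 2.160 → |2.160 − 2.414| = 0.254
2: 10.14/4.00 ≈ 2.535 → |2.535 − 2.414| = 0.121
3: 12.24/5.04 ≈ 2.429 → |2.429 − 2.414| = 0.015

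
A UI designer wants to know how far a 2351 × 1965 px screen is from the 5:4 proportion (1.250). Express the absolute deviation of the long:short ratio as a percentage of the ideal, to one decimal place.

4.3%

Ratio = 2351 / 1965 ≈ 1.1964.
Ideal 5:4 = 1.2500. |1.1964 − 1.2500| / 1.2500 ≈ 4.29% → 4.3%.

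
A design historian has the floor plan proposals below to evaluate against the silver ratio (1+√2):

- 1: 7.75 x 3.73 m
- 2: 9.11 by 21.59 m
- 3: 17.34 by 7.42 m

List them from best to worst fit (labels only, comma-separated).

2, 3, 1

1: 7.75/3.73 ≈ 2.078 → |2.078 − 2.414| = 0.336
2: 21.59/9.11 ≈ 2.370 → |2.370 − 2.414| = 0.044
3: 17.34/7.42 ≈ 2.337 → |2.337 − 2.414| = 0.077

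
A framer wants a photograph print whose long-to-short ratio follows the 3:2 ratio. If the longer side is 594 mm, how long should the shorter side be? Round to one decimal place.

396.0 mm

3:2 = 1.50000.
Shorter side = 594 ÷ 1.50000 ≈ 396.000 → 396.0 mm.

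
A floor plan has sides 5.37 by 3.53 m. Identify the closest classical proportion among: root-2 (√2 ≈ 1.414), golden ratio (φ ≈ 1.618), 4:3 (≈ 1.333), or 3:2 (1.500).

5.37/3.53 ≈ 1.521. Nearest candidates are 3:2 (1.500, off by 0.021) and golden ratio (1.618, off by 0.097).

3:2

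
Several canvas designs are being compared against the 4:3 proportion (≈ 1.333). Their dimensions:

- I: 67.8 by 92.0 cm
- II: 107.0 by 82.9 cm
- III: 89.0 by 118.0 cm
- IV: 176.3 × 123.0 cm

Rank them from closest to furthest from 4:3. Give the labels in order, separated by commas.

III, I, II, IV

I: 92.0/67.8 ≈ 1.357 → |1.357 − 1.333| = 0.024
II: 107.0/82.9 ≈ 1.291 → |1.291 − 1.333| = 0.042
III: 118.0/89.0 ≈ 1.326 → |1.326 − 1.333| = 0.007
IV: 176.3/123.0 ≈ 1.433 → |1.433 − 1.333| = 0.100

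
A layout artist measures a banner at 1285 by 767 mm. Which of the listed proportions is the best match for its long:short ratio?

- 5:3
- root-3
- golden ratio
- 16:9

5:3

1285/767 ≈ 1.675. Nearest candidates are 5:3 (1.667, off by 0.008) and root-3 (1.732, off by 0.057).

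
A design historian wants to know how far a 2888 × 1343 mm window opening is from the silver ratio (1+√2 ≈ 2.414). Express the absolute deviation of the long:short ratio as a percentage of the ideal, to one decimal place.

Ratio = 2888 / 1343 ≈ 2.1504.
Ideal silver ratio ≈ 2.4142. |2.1504 − 2.4142| / 2.4142 ≈ 10.93% → 10.9%.

10.9%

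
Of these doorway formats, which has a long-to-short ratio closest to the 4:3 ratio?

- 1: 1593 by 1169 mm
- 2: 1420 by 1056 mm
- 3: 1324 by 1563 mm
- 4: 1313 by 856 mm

Ratios (long/short): 1 ≈ 1.363; 2 ≈ 1.345; 3 ≈ 1.181; 4 ≈ 1.534.
4:3 ≈ 1.333; option 2 is nearest (Δ 0.012).

2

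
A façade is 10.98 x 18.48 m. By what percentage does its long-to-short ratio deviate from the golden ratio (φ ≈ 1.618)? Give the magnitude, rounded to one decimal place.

Ratio = 18.48 / 10.98 ≈ 1.6831.
Ideal golden ratio ≈ 1.6180. |1.6831 − 1.6180| / 1.6180 ≈ 4.02% → 4.0%.

4.0%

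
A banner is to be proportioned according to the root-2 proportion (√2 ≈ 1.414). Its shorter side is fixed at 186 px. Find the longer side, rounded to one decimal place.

263.0 px

root-2 ≈ 1.41421.
Longer side = 186 × 1.41421 ≈ 263.043 → 263.0 px.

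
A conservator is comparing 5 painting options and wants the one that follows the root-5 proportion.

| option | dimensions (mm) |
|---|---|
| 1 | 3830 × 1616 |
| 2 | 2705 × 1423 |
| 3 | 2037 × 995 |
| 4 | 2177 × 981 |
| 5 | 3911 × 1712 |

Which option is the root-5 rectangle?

Target root-5 ≈ 2.236.
1: 2.370 (Δ0.134)  2: 1.901 (Δ0.335)  3: 2.047 (Δ0.189)  4: 2.219 (Δ0.017)  5: 2.284 (Δ0.048)

4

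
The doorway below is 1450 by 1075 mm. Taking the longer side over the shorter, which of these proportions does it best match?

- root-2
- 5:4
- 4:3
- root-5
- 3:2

1450/1075 ≈ 1.349. Nearest candidates are 4:3 (1.333, off by 0.016) and root-2 (1.414, off by 0.065).

4:3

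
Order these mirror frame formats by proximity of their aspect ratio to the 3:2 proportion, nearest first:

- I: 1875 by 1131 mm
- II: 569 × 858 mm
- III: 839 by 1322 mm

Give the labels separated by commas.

Ratios: I = 1875 / 1131 ≈ 1.658; II = 858 / 569 ≈ 1.508; III = 1322 / 839 ≈ 1.576.
|Δ from 1.500|: I 0.158; II 0.008; III 0.076.

II, III, I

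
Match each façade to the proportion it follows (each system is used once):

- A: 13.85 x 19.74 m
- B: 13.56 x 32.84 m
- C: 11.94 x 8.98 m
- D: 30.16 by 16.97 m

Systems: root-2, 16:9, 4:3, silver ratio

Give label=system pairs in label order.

A = 19.74/13.85 ≈ 1.425 → root-2 (1.414)
B = 32.84/13.56 ≈ 2.422 → silver ratio (2.414)
C = 11.94/8.98 ≈ 1.330 → 4:3 (1.333)
D = 30.16/16.97 ≈ 1.777 → 16:9 (1.778)

A=root-2, B=silver ratio, C=4:3, D=16:9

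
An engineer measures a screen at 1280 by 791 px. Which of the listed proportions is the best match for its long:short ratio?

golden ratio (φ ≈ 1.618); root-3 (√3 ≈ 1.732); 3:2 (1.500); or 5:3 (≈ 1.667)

Ratio = 1280 / 791 ≈ 1.618.
Distances: golden ratio 1.618 (Δ 0.000); root-3 1.732 (Δ 0.114); 3:2 1.500 (Δ 0.118); 5:3 1.667 (Δ 0.049).

golden ratio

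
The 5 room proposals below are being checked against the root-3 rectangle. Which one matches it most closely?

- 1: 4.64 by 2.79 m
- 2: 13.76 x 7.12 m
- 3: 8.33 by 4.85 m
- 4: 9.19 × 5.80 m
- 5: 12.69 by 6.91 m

3

Target root-3 ≈ 1.732.
1: 1.663 (Δ0.069)  2: 1.933 (Δ0.201)  3: 1.718 (Δ0.014)  4: 1.584 (Δ0.148)  5: 1.836 (Δ0.104)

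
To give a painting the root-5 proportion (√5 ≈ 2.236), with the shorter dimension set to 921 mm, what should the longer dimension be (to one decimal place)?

2059.4 mm

root-5 ≈ 2.23607.
Longer side = 921 × 2.23607 ≈ 2059.420 → 2059.4 mm.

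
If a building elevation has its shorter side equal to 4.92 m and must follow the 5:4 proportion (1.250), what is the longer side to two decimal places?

6.15 m

5:4 = 1.25000.
Longer side = 4.92 × 1.25000 ≈ 6.1500 → 6.15 m.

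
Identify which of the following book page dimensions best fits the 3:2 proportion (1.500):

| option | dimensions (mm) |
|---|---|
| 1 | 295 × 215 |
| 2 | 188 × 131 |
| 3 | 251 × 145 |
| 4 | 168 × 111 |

4

Ratios (long/short): 1 ≈ 1.372; 2 ≈ 1.435; 3 ≈ 1.731; 4 ≈ 1.514.
3:2 ≈ 1.500; option 4 is nearest (Δ 0.014).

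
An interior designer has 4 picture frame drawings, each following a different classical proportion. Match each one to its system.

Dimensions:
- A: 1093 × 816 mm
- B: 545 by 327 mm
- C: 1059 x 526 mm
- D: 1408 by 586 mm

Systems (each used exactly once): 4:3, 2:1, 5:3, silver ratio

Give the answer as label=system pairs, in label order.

Ratios: A ≈ 1.339; B ≈ 1.667; C ≈ 2.013; D ≈ 2.403.
Targets: 4:3 ≈ 1.333; 2:1 ≈ 2.000; 5:3 ≈ 1.667; silver ratio ≈ 2.414.

A=4:3, B=5:3, C=2:1, D=silver ratio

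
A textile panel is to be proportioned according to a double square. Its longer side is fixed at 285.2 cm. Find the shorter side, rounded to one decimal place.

142.6 cm

2:1 = 2.00000.
Shorter side = 285.2 ÷ 2.00000 ≈ 142.600 → 142.6 cm.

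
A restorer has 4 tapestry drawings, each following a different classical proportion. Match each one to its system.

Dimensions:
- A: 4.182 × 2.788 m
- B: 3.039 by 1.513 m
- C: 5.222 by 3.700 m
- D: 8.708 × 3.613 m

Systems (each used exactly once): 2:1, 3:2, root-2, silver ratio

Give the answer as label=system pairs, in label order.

A=3:2, B=2:1, C=root-2, D=silver ratio

Ratios: A ≈ 1.500; B ≈ 2.009; C ≈ 1.411; D ≈ 2.410.
Targets: 2:1 ≈ 2.000; 3:2 ≈ 1.500; root-2 ≈ 1.414; silver ratio ≈ 2.414.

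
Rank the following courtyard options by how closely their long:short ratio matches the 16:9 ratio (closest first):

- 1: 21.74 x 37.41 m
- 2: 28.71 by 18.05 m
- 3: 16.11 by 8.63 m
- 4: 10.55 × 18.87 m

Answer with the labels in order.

1: 37.41/21.74 ≈ 1.721 → |1.721 − 1.778| = 0.057
2: 28.71/18.05 ≈ 1.591 → |1.591 − 1.778| = 0.187
3: 16.11/8.63 ≈ 1.867 → |1.867 − 1.778| = 0.089
4: 18.87/10.55 ≈ 1.789 → |1.789 − 1.778| = 0.011

4, 1, 3, 2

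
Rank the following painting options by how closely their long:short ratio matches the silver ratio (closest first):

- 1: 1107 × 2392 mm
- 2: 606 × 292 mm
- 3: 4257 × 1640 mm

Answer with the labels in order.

1: 2392/1107 ≈ 2.161 → |2.161 − 2.414| = 0.253
2: 606/292 ≈ 2.075 → |2.075 − 2.414| = 0.339
3: 4257/1640 ≈ 2.596 → |2.596 − 2.414| = 0.182

3, 1, 2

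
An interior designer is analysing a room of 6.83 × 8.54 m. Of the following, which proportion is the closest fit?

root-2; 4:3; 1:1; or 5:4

Ratio = 8.54 / 6.83 ≈ 1.250.
Distances: root-2 1.414 (Δ 0.164); 4:3 1.333 (Δ 0.083); 1:1 1.000 (Δ 0.250); 5:4 1.250 (Δ 0.000).

5:4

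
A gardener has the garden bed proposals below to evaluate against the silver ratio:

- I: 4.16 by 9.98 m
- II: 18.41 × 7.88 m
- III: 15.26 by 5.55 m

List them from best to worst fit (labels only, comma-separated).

I: 9.98/4.16 ≈ 2.399 → |2.399 − 2.414| = 0.015
II: 18.41/7.88 ≈ 2.336 → |2.336 − 2.414| = 0.078
III: 15.26/5.55 ≈ 2.750 → |2.750 − 2.414| = 0.336

I, II, III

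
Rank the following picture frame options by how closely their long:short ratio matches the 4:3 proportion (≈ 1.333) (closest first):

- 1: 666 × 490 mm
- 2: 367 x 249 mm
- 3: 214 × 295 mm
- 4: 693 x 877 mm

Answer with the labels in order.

1, 3, 4, 2

1: 666/490 ≈ 1.359 → |1.359 − 1.333| = 0.026
2: 367/249 ≈ 1.474 → |1.474 − 1.333| = 0.141
3: 295/214 ≈ 1.379 → |1.379 − 1.333| = 0.046
4: 877/693 ≈ 1.266 → |1.266 − 1.333| = 0.067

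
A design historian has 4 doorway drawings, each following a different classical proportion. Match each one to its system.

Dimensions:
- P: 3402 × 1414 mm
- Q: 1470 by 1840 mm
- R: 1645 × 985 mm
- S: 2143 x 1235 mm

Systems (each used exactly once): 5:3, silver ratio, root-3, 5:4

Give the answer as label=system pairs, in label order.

P = 3402/1414 ≈ 2.406 → silver ratio (2.414)
Q = 1840/1470 ≈ 1.252 → 5:4 (1.250)
R = 1645/985 ≈ 1.670 → 5:3 (1.667)
S = 2143/1235 ≈ 1.735 → root-3 (1.732)

P=silver ratio, Q=5:4, R=5:3, S=root-3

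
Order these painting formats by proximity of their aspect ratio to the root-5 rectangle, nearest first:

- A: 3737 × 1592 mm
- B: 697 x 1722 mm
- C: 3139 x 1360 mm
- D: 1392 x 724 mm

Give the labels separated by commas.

C, A, B, D

Ratios: A = 3737 / 1592 ≈ 2.347; B = 1722 / 697 ≈ 2.471; C = 3139 / 1360 ≈ 2.308; D = 1392 / 724 ≈ 1.923.
|Δ from 2.236|: A 0.111; B 0.235; C 0.072; D 0.313.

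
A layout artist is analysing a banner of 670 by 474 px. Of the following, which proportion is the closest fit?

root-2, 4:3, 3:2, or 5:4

Ratio = 670 / 474 ≈ 1.414.
Distances: root-2 1.414 (Δ 0.000); 4:3 1.333 (Δ 0.081); 3:2 1.500 (Δ 0.086); 5:4 1.250 (Δ 0.164).

root-2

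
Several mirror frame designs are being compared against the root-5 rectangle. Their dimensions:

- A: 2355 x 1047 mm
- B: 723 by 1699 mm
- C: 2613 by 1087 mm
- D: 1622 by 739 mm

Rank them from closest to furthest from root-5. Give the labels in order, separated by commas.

A, D, B, C

Ratios: A = 2355 / 1047 ≈ 2.249; B = 1699 / 723 ≈ 2.350; C = 2613 / 1087 ≈ 2.404; D = 1622 / 739 ≈ 2.195.
|Δ from 2.236|: A 0.013; B 0.114; C 0.168; D 0.041.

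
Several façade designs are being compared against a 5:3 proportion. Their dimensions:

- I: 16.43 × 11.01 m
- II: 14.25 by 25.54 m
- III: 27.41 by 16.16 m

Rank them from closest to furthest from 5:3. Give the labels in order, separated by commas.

Ratios: I = 16.43 / 11.01 ≈ 1.492; II = 25.54 / 14.25 ≈ 1.792; III = 27.41 / 16.16 ≈ 1.696.
|Δ from 1.667|: I 0.175; II 0.125; III 0.029.

III, II, I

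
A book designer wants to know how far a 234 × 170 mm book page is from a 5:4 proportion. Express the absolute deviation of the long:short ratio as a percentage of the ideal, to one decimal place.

10.1%

Ratio = 234 / 170 ≈ 1.3765.
Ideal 5:4 = 1.2500. |1.3765 − 1.2500| / 1.2500 ≈ 10.12% → 10.1%.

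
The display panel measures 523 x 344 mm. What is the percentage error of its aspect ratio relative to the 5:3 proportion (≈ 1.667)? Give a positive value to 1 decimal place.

Ratio = 523 / 344 ≈ 1.5203.
Ideal 5:3 ≈ 1.6667. |1.5203 − 1.6667| / 1.6667 ≈ 8.78% → 8.8%.

8.8%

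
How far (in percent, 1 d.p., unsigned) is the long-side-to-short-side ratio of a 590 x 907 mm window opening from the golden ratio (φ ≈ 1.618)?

5.0%

Ratio = 907 / 590 ≈ 1.5373.
Ideal golden ratio ≈ 1.6180. |1.5373 − 1.6180| / 1.6180 ≈ 4.99% → 5.0%.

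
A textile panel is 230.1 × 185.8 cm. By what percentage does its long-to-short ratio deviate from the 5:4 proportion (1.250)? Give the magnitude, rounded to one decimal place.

Ratio = 230.1 / 185.8 ≈ 1.2384.
Ideal 5:4 = 1.2500. |1.2384 − 1.2500| / 1.2500 ≈ 0.93% → 0.9%.

0.9%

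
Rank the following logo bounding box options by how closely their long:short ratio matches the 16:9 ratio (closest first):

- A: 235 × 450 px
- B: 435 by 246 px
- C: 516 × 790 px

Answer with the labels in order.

A: 450/235 ≈ 1.915 → |1.915 − 1.778| = 0.137
B: 435/246 ≈ 1.768 → |1.768 − 1.778| = 0.010
C: 790/516 ≈ 1.531 → |1.531 − 1.778| = 0.247

B, A, C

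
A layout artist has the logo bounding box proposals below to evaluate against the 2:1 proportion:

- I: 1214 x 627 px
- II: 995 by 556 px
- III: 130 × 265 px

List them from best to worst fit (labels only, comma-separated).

I: 1214/627 ≈ 1.936 → |1.936 − 2.000| = 0.064
II: 995/556 ≈ 1.790 → |1.790 − 2.000| = 0.210
III: 265/130 ≈ 2.038 → |2.038 − 2.000| = 0.038

III, I, II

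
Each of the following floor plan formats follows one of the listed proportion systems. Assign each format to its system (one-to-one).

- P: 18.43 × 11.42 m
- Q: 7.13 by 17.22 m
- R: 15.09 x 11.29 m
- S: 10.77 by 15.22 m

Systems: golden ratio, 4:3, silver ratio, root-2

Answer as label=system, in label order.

P=golden ratio, Q=silver ratio, R=4:3, S=root-2

P = 18.43/11.42 ≈ 1.614 → golden ratio (1.618)
Q = 17.22/7.13 ≈ 2.415 → silver ratio (2.414)
R = 15.09/11.29 ≈ 1.337 → 4:3 (1.333)
S = 15.22/10.77 ≈ 1.413 → root-2 (1.414)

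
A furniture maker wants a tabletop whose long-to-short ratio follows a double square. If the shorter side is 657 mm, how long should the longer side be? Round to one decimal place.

2:1 = 2.00000.
Longer side = 657 × 2.00000 ≈ 1314.000 → 1314.0 mm.

1314.0 mm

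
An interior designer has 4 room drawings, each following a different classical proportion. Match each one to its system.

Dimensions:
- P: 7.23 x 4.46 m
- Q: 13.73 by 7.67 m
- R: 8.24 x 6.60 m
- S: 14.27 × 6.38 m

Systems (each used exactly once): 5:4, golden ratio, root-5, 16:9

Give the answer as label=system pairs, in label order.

P=golden ratio, Q=16:9, R=5:4, S=root-5

P = 7.23/4.46 ≈ 1.621 → golden ratio (1.618)
Q = 13.73/7.67 ≈ 1.790 → 16:9 (1.778)
R = 8.24/6.60 ≈ 1.248 → 5:4 (1.250)
S = 14.27/6.38 ≈ 2.237 → root-5 (2.236)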